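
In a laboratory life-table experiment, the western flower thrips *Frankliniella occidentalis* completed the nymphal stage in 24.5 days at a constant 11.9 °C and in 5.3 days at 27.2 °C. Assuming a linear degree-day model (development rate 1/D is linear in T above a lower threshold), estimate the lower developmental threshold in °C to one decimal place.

Equal thermal constants: D₁(T₁ − T_b) = D₂(T₂ − T_b).
24.5·(11.9 − T_b) = 5.3·(27.2 − T_b)
T_b = (24.5·11.9 − 5.3·27.2) / (24.5 − 5.3) = 147.39 / 19.2 = 7.677 °C ≈ 7.7 °C.

7.7 °C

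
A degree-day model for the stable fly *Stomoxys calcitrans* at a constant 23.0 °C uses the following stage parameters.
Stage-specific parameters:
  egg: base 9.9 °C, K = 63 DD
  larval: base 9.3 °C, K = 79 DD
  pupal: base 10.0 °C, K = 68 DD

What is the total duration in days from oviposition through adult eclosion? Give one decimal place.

egg: 63 / (23.0 − 9.9) = 63 / 13.1 = 4.809 d.
larval: 79 / (23.0 − 9.3) = 79 / 13.7 = 5.766 d.
pupal: 68 / (23.0 − 10.0) = 68 / 13.0 = 5.231 d.
Sum = 15.806 ≈ 15.8 days.

15.8 days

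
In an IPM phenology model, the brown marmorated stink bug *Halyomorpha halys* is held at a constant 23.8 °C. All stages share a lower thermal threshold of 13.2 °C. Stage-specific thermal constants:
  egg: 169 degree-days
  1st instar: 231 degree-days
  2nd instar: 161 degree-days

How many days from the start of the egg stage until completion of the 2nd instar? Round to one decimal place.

52.9 days

Daily accumulation at 23.8 °C = 23.8 − 13.2 = 10.6 DD/day.
Total K = 169 + 231 + 161 = 561 DD.
Total duration = 561 / 10.6 = 52.925 ≈ 52.9 days.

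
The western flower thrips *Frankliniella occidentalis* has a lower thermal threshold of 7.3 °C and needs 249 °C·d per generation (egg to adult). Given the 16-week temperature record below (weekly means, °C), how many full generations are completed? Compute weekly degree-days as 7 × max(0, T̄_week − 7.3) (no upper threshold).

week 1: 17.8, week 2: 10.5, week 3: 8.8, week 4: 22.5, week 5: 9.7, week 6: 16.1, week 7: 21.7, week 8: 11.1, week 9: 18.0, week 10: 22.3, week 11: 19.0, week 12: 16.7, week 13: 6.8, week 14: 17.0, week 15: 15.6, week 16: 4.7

3 generations

Weekly DD (7 × max(0, T̄ − 7.3)): 73.5, 22.4, 10.5, 106.4, 16.8, 61.6, 100.8, 26.6, 74.9, 105.0, 81.9, 65.8, 0.0, 67.9, 58.1, 0.0.
Season total = 872.2 DD.
Complete generations = ⌊872.2 / 249⌋ = 3.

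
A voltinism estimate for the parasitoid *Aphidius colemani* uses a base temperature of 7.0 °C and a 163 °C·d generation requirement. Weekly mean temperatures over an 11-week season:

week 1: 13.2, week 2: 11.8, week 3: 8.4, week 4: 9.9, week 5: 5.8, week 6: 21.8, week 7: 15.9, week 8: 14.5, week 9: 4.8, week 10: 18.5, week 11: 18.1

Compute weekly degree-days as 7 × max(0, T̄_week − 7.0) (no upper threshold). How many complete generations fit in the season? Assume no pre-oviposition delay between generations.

Weekly DD (7 × max(0, T̄ − 7.0)): 43.4, 33.6, 9.8, 20.3, 0.0, 103.6, 62.3, 52.5, 0.0, 80.5, 77.7.
Season total = 483.7 DD.
Complete generations = ⌊483.7 / 163⌋ = 2.

2 generations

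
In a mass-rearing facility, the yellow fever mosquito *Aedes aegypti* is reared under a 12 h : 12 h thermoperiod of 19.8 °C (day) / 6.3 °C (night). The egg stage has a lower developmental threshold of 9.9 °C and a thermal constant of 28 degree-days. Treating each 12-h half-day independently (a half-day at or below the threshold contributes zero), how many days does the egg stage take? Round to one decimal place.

5.7 days

Day half: max(0, 19.8 − 9.9) × 0.5 = 9.9 × 0.5 = 4.95 DD.
Night half: max(0, 6.3 − 9.9) × 0.5 = 0.0 × 0.5 = 0.00 DD.
Per 24 h: 4.95 DD/day.
Duration = 28 / 4.95 = 5.657 ≈ 5.7 days.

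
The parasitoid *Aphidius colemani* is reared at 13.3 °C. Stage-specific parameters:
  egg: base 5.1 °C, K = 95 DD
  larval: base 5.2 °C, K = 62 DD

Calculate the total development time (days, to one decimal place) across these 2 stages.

19.2 days

egg: 95 / (13.3 − 5.1) = 95 / 8.2 = 11.585 d.
larval: 62 / (13.3 − 5.2) = 62 / 8.1 = 7.654 d.
Sum = 19.240 ≈ 19.2 days.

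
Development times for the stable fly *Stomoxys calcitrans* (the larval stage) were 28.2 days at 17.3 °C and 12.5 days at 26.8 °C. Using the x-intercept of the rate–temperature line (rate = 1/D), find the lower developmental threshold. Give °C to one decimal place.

Under the model K = D·(T − T_b), so D₁·(T₁ − T_b) = D₂·(T₂ − T_b).
28.2·(17.3 − T_b) = 12.5·(26.8 − T_b)
T_b = (28.2·17.3 − 12.5·26.8) / (28.2 − 12.5) = 152.86 / 15.7 = 9.736 °C ≈ 9.7 °C.

9.7 °C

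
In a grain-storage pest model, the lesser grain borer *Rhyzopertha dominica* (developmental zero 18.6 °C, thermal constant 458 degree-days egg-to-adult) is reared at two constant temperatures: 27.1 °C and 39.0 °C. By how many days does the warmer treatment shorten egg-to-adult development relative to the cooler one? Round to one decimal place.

31.4 days

At 27.1 °C: 458 / (27.1 − 18.6) = 458 / 8.5 = 53.882 d.
At 39.0 °C: 458 / (39.0 − 18.6) = 458 / 20.4 = 22.451 d.
Difference = |53.882 − 22.451| = 31.431 ≈ 31.4 days.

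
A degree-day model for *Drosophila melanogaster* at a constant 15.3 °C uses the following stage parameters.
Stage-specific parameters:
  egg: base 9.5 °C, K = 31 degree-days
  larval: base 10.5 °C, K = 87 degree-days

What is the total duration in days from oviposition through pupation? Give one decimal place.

23.5 days

egg: 31 / (15.3 − 9.5) = 31 / 5.8 = 5.345 d.
larval: 87 / (15.3 − 10.5) = 87 / 4.8 = 18.125 d.
Sum = 23.470 ≈ 23.5 days.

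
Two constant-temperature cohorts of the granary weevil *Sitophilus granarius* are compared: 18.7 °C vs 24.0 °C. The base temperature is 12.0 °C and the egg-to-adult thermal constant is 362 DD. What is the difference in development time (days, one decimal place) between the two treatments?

At 18.7 °C: 362 / (18.7 − 12.0) = 362 / 6.7 = 54.030 d.
At 24.0 °C: 362 / (24.0 − 12.0) = 362 / 12.0 = 30.167 d.
Difference = |54.030 − 30.167| = 23.863 ≈ 23.9 days.

23.9 days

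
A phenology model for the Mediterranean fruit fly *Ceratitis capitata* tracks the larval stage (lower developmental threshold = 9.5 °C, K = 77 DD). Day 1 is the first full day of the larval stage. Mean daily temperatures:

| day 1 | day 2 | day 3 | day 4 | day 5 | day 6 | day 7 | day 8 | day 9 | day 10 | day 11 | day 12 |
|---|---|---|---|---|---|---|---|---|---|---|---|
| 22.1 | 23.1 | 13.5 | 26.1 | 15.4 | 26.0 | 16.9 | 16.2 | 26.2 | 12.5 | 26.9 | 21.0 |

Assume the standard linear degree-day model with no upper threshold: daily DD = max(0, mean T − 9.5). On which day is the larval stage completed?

day 8

Daily DD above 9.5 °C: 12.6, 13.6, 4.0, 16.6, 5.9, 16.5, 7.4, 6.7, 16.7, 3.0, 17.4, 11.5.
Cumulative: 12.6, 26.2, 30.2, 46.8, 52.7, 69.2, 76.6, 83.3, 100.0, 103.0, 120.4, 131.9.
The total first reaches 77 DD on day 8.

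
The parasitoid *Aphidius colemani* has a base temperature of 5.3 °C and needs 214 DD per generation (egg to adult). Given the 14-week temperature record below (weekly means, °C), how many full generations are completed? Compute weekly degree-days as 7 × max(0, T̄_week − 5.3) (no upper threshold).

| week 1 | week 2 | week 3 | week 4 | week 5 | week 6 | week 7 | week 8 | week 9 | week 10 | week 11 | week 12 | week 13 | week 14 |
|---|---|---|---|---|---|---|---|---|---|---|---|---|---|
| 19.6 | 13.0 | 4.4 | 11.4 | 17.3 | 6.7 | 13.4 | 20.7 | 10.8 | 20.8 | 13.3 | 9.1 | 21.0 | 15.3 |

Weekly DD (7 × max(0, T̄ − 5.3)): 100.1, 53.9, 0.0, 42.7, 84.0, 9.8, 56.7, 107.8, 38.5, 108.5, 56.0, 26.6, 109.9, 70.0.
Season total = 864.5 DD.
Complete generations = ⌊864.5 / 214⌋ = 4.

4 generations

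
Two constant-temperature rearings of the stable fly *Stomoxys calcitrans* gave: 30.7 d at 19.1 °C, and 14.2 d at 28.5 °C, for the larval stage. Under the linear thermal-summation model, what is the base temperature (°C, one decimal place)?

Equal thermal constants: D₁(T₁ − T_b) = D₂(T₂ − T_b).
30.7·(19.1 − T_b) = 14.2·(28.5 − T_b)
T_b = (30.7·19.1 − 14.2·28.5) / (30.7 − 14.2) = 181.67 / 16.5 = 11.010 °C ≈ 11.0 °C.

11.0 °C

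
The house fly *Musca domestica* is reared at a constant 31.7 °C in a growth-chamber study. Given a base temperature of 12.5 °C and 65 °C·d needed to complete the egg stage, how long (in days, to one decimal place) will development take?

3.4 days

Daily accumulation = 31.7 − 12.5 = 19.2 DD/day.
Duration = 65 / 19.2 = 3.385 ≈ 3.4 days.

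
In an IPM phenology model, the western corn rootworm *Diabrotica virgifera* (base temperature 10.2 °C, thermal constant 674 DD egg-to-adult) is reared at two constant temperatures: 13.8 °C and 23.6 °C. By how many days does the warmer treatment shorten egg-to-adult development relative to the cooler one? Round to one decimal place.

At 13.8 °C: 674 / (13.8 − 10.2) = 674 / 3.6 = 187.222 d.
At 23.6 °C: 674 / (23.6 − 10.2) = 674 / 13.4 = 50.299 d.
Difference = |187.222 − 50.299| = 136.924 ≈ 136.9 days.

136.9 days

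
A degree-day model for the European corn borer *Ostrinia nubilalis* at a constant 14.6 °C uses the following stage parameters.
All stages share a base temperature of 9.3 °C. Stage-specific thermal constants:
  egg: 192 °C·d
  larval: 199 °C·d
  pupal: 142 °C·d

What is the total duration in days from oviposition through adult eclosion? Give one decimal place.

Daily accumulation at 14.6 °C = 14.6 − 9.3 = 5.3 DD/day.
Total K = 192 + 199 + 142 = 533 DD.
Total duration = 533 / 5.3 = 100.566 ≈ 100.6 days.

100.6 days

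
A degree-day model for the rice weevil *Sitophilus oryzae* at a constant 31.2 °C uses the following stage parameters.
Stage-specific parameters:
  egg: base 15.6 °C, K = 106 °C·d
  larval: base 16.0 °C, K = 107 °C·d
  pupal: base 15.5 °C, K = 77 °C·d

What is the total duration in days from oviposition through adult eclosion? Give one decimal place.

egg: 106 / (31.2 − 15.6) = 106 / 15.6 = 6.795 d.
larval: 107 / (31.2 − 16.0) = 107 / 15.2 = 7.039 d.
pupal: 77 / (31.2 − 15.5) = 77 / 15.7 = 4.904 d.
Sum = 18.739 ≈ 18.7 days.

18.7 days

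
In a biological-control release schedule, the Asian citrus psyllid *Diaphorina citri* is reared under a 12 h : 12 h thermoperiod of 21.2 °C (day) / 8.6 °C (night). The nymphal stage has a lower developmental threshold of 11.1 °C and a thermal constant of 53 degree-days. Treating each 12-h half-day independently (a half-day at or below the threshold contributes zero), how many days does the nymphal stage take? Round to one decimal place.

Day half: max(0, 21.2 − 11.1) × 0.5 = 10.1 × 0.5 = 5.05 DD.
Night half: max(0, 8.6 − 11.1) × 0.5 = 0.0 × 0.5 = 0.00 DD.
Per 24 h: 5.05 DD/day.
Duration = 53 / 5.05 = 10.495 ≈ 10.5 days.

10.5 days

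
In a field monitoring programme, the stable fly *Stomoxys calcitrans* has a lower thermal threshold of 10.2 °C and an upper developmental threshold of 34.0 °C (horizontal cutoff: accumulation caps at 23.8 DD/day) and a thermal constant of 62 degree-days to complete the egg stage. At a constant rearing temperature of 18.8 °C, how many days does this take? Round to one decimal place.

Daily accumulation = 18.8 − 10.2 = 8.6 DD/day.
Duration = 62 / 8.6 = 7.209 ≈ 7.2 days.

7.2 days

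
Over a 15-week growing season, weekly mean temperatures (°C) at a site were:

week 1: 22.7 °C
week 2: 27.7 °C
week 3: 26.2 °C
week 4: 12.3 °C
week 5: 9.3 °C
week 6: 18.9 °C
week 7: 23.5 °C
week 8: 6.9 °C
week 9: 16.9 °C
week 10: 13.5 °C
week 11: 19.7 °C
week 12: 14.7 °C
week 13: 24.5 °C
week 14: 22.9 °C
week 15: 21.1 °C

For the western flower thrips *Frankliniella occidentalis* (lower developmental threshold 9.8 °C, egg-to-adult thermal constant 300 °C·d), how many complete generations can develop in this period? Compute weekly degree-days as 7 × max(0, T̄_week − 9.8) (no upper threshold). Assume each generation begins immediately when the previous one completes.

3 generations

Weekly DD (7 × max(0, T̄ − 9.8)): 90.3, 125.3, 114.8, 17.5, 0.0, 63.7, 95.9, 0.0, 49.7, 25.9, 69.3, 34.3, 102.9, 91.7, 79.1.
Season total = 960.4 DD.
Complete generations = ⌊960.4 / 300⌋ = 3.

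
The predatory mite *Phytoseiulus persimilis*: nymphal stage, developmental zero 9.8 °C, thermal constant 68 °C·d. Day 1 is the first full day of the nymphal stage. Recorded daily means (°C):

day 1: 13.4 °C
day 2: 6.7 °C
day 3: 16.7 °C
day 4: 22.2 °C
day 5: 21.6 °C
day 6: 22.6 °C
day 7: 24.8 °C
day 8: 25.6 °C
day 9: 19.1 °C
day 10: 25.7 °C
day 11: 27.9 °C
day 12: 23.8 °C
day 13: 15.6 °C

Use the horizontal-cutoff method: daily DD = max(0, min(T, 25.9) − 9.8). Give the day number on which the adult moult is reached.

day 8

Daily DD above 9.8 °C (capped at 16.1): 3.6, 0.0, 6.9, 12.4, 11.8, 12.8, 15.0, 15.8, 9.3, 15.9, 16.1, 14.0, 5.8.
Cumulative: 3.6, 3.6, 10.5, 22.9, 34.7, 47.5, 62.5, 78.3, 87.6, 103.5, 119.6, 133.6, 139.4.
The total first reaches 68 DD on day 8.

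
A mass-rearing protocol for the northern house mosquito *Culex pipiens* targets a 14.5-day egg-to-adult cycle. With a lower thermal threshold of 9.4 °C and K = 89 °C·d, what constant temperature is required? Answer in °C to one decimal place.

15.5 °C

Required daily accumulation = 89 / 14.5 = 6.138 DD/day.
T = T_base + 6.138 = 9.4 + 6.138 = 15.538 ≈ 15.5 °C.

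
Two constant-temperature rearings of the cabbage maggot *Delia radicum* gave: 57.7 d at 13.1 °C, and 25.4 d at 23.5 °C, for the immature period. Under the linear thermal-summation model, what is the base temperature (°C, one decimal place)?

Linear rate model ⇒ the product D·(T − T_b) is constant across temperatures.
57.7·(13.1 − T_b) = 25.4·(23.5 − T_b)
T_b = (57.7·13.1 − 25.4·23.5) / (57.7 − 25.4) = 158.97 / 32.3 = 4.922 °C ≈ 4.9 °C.

4.9 °C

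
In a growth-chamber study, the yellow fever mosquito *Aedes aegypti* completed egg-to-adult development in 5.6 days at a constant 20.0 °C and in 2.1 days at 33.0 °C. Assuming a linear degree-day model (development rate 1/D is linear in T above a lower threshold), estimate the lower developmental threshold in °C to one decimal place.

Under the model K = D·(T − T_b), so D₁·(T₁ − T_b) = D₂·(T₂ − T_b).
5.6·(20.0 − T_b) = 2.1·(33.0 − T_b)
T_b = (5.6·20.0 − 2.1·33.0) / (5.6 − 2.1) = 42.70 / 3.5 = 12.200 °C ≈ 12.2 °C.

12.2 °C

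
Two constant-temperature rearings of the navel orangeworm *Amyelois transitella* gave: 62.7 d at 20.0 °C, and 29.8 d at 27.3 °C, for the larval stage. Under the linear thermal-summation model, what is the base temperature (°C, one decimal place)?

Equal thermal constants: D₁(T₁ − T_b) = D₂(T₂ − T_b).
62.7·(20.0 − T_b) = 29.8·(27.3 − T_b)
T_b = (62.7·20.0 − 29.8·27.3) / (62.7 − 29.8) = 440.46 / 32.9 = 13.388 °C ≈ 13.4 °C.

13.4 °C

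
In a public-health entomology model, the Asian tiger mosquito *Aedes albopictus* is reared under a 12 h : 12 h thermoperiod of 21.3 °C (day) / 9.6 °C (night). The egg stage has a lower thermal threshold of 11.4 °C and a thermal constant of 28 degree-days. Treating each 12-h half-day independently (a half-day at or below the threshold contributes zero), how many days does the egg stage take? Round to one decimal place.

Day half: max(0, 21.3 − 11.4) × 0.5 = 9.9 × 0.5 = 4.95 DD.
Night half: max(0, 9.6 − 11.4) × 0.5 = 0.0 × 0.5 = 0.00 DD.
Per 24 h: 4.95 DD/day.
Duration = 28 / 4.95 = 5.657 ≈ 5.7 days.

5.7 days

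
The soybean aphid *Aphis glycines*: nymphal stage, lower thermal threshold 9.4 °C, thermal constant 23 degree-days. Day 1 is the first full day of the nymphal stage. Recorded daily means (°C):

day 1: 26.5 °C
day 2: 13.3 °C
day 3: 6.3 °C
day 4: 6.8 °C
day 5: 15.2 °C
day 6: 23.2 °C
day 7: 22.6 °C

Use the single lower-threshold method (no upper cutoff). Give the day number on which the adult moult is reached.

Daily DD above 9.4 °C: 17.1, 3.9, 0.0, 0.0, 5.8, 13.8, 13.2.
Cumulative: 17.1, 21.0, 21.0, 21.0, 26.8, 40.6, 53.8.
The total first reaches 23 DD on day 5.

day 5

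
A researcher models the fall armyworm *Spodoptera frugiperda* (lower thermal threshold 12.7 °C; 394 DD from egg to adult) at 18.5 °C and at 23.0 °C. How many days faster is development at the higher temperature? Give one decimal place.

At 18.5 °C: 394 / (18.5 − 12.7) = 394 / 5.8 = 67.931 d.
At 23.0 °C: 394 / (23.0 − 12.7) = 394 / 10.3 = 38.252 d.
Difference = |67.931 − 38.252| = 29.679 ≈ 29.7 days.

29.7 days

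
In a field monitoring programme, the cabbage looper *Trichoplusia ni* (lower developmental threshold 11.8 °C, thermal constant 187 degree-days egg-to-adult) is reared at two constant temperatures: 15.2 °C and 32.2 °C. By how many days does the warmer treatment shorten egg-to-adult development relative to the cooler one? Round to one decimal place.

45.8 days

At 15.2 °C: 187 / (15.2 − 11.8) = 187 / 3.4 = 55.000 d.
At 32.2 °C: 187 / (32.2 − 11.8) = 187 / 20.4 = 9.167 d.
Difference = |55.000 − 9.167| = 45.833 ≈ 45.8 days.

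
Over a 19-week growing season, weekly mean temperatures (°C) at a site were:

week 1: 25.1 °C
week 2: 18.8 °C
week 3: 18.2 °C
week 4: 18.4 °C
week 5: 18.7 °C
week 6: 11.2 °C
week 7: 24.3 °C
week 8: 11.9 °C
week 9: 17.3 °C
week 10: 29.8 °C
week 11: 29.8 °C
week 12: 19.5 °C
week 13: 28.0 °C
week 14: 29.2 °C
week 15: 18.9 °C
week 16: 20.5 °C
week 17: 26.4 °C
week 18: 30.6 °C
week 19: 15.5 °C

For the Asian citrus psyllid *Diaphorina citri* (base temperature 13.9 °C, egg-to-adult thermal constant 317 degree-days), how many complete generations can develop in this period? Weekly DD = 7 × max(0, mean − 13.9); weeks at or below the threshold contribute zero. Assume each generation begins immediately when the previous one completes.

Weekly DD (7 × max(0, T̄ − 13.9)): 78.4, 34.3, 30.1, 31.5, 33.6, 0.0, 72.8, 0.0, 23.8, 111.3, 111.3, 39.2, 98.7, 107.1, 35.0, 46.2, 87.5, 116.9, 11.2.
Season total = 1068.9 DD.
Complete generations = ⌊1068.9 / 317⌋ = 3.

3 generations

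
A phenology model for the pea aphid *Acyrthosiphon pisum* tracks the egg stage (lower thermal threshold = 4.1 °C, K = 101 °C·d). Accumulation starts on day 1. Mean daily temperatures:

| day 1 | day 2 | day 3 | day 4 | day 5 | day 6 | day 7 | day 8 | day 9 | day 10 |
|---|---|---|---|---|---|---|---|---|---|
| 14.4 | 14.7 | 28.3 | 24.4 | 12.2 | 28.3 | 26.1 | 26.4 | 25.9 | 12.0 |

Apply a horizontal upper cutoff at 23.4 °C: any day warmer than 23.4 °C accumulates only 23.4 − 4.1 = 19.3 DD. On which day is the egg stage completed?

Daily DD above 4.1 °C (capped at 19.3): 10.3, 10.6, 19.3, 19.3, 8.1, 19.3, 19.3, 19.3, 19.3, 7.9.
Cumulative: 10.3, 20.9, 40.2, 59.5, 67.6, 86.9, 106.2, 125.5, 144.8, 152.7.
The total first reaches 101 DD on day 7.

day 7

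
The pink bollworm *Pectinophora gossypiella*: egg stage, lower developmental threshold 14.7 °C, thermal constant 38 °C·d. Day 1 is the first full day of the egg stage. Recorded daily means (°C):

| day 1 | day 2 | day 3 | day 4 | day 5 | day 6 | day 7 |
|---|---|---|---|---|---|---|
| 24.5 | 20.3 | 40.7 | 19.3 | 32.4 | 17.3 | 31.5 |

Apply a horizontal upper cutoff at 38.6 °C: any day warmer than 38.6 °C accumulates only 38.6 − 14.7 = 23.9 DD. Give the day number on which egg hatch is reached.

Daily DD above 14.7 °C (capped at 23.9): 9.8, 5.6, 23.9, 4.6, 17.7, 2.6, 16.8.
Cumulative: 9.8, 15.4, 39.3, 43.9, 61.6, 64.2, 81.0.
The total first reaches 38 DD on day 3.

day 3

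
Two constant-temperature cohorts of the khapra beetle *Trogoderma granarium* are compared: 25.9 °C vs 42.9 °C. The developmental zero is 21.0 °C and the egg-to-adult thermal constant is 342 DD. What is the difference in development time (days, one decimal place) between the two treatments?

54.2 days

At 25.9 °C: 342 / (25.9 − 21.0) = 342 / 4.9 = 69.796 d.
At 42.9 °C: 342 / (42.9 − 21.0) = 342 / 21.9 = 15.616 d.
Difference = |69.796 − 15.616| = 54.179 ≈ 54.2 days.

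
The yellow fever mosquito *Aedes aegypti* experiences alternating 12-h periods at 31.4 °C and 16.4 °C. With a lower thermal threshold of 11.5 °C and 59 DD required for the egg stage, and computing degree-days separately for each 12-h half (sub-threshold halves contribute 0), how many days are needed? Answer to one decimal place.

4.8 days

Day half: max(0, 31.4 − 11.5) × 0.5 = 19.9 × 0.5 = 9.95 DD.
Night half: max(0, 16.4 − 11.5) × 0.5 = 4.9 × 0.5 = 2.45 DD.
Per 24 h: 12.40 DD/day.
Duration = 59 / 12.40 = 4.758 ≈ 4.8 days.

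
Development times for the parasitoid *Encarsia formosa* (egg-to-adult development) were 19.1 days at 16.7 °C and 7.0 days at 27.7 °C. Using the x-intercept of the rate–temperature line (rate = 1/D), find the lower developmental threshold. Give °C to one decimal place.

10.3 °C

Under the model K = D·(T − T_b), so D₁·(T₁ − T_b) = D₂·(T₂ − T_b).
19.1·(16.7 − T_b) = 7.0·(27.7 − T_b)
T_b = (19.1·16.7 − 7.0·27.7) / (19.1 − 7.0) = 125.07 / 12.1 = 10.336 °C ≈ 10.3 °C.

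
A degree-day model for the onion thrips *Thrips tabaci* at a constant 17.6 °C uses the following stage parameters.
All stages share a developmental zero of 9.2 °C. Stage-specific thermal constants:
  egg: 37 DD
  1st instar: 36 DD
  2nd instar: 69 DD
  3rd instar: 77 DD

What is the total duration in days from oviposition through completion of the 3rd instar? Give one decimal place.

Daily accumulation at 17.6 °C = 17.6 − 9.2 = 8.4 DD/day.
Total K = 37 + 36 + 69 + 77 = 219 DD.
Total duration = 219 / 8.4 = 26.071 ≈ 26.1 days.

26.1 days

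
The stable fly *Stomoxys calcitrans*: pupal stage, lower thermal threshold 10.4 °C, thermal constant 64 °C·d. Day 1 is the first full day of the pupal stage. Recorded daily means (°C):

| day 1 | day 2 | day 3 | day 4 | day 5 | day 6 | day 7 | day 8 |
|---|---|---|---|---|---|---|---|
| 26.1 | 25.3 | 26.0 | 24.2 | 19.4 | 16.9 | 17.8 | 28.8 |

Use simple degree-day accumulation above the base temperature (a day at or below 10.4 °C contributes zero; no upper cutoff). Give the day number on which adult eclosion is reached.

Daily DD above 10.4 °C: 15.7, 14.9, 15.6, 13.8, 9.0, 6.5, 7.4, 18.4.
Cumulative: 15.7, 30.6, 46.2, 60.0, 69.0, 75.5, 82.9, 101.3.
The total first reaches 64 DD on day 5.

day 5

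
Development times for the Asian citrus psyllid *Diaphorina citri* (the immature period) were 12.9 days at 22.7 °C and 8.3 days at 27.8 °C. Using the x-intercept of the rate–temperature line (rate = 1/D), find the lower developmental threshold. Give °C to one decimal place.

Linear rate model ⇒ the product D·(T − T_b) is constant across temperatures.
12.9·(22.7 − T_b) = 8.3·(27.8 − T_b)
T_b = (12.9·22.7 − 8.3·27.8) / (12.9 − 8.3) = 62.09 / 4.6 = 13.498 °C ≈ 13.5 °C.

13.5 °C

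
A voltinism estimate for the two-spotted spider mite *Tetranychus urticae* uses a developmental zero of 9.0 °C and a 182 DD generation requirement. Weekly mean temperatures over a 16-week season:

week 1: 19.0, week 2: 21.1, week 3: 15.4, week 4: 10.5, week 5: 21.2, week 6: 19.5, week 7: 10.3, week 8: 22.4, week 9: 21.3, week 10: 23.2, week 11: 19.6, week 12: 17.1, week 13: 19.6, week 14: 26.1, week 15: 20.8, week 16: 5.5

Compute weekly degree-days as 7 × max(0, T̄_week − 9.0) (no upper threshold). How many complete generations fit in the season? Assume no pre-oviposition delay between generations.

Weekly DD (7 × max(0, T̄ − 9.0)): 70.0, 84.7, 44.8, 10.5, 85.4, 73.5, 9.1, 93.8, 86.1, 99.4, 74.2, 56.7, 74.2, 119.7, 82.6, 0.0.
Season total = 1064.7 DD.
Complete generations = ⌊1064.7 / 182⌋ = 5.

5 generations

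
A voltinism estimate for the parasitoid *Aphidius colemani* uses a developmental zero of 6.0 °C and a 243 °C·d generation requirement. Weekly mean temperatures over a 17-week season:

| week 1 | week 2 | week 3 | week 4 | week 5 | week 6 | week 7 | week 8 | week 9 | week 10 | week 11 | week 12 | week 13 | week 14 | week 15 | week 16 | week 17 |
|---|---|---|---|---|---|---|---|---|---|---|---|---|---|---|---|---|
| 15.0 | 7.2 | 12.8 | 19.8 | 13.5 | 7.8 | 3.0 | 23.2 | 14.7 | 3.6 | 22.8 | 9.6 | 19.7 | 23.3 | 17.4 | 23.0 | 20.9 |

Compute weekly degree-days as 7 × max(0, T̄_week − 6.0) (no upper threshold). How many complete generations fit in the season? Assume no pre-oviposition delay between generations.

4 generations

Weekly DD (7 × max(0, T̄ − 6.0)): 63.0, 8.4, 47.6, 96.6, 52.5, 12.6, 0.0, 120.4, 60.9, 0.0, 117.6, 25.2, 95.9, 121.1, 79.8, 119.0, 104.3.
Season total = 1124.9 DD.
Complete generations = ⌊1124.9 / 243⌋ = 4.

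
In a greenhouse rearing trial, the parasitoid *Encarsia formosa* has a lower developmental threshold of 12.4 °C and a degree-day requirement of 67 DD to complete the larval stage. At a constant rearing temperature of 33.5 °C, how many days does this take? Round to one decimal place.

Daily accumulation = 33.5 − 12.4 = 21.1 DD/day.
Duration = 67 / 21.1 = 3.175 ≈ 3.2 days.

3.2 days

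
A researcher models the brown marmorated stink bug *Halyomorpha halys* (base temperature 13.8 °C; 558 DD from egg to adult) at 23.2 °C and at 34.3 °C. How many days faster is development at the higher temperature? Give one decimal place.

At 23.2 °C: 558 / (23.2 − 13.8) = 558 / 9.4 = 59.362 d.
At 34.3 °C: 558 / (34.3 − 13.8) = 558 / 20.5 = 27.220 d.
Difference = |59.362 − 27.220| = 32.142 ≈ 32.1 days.

32.1 days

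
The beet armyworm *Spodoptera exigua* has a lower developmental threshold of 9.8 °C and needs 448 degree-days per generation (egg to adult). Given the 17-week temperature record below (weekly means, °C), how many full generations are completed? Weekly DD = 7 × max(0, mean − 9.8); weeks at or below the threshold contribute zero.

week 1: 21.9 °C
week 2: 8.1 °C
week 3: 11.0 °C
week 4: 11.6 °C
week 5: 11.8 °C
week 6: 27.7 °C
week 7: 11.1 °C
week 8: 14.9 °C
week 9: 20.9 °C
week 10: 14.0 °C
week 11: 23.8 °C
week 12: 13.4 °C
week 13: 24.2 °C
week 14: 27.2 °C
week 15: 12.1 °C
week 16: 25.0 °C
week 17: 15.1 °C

Weekly DD (7 × max(0, T̄ − 9.8)): 84.7, 0.0, 8.4, 12.6, 14.0, 125.3, 9.1, 35.7, 77.7, 29.4, 98.0, 25.2, 100.8, 121.8, 16.1, 106.4, 37.1.
Season total = 902.3 DD.
Complete generations = ⌊902.3 / 448⌋ = 2.

2 generations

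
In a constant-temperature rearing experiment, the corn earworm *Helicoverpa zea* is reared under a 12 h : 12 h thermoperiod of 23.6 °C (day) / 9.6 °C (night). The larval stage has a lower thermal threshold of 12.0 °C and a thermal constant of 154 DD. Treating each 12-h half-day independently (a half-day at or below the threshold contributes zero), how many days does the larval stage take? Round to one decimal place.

Day half: max(0, 23.6 − 12.0) × 0.5 = 11.6 × 0.5 = 5.80 DD.
Night half: max(0, 9.6 − 12.0) × 0.5 = 0.0 × 0.5 = 0.00 DD.
Per 24 h: 5.80 DD/day.
Duration = 154 / 5.80 = 26.552 ≈ 26.6 days.

26.6 days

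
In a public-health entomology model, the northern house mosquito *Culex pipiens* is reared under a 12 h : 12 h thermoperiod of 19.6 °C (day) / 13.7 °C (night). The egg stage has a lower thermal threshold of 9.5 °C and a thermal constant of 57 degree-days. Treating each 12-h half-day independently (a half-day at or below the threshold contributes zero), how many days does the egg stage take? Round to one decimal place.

Day half: max(0, 19.6 − 9.5) × 0.5 = 10.1 × 0.5 = 5.05 DD.
Night half: max(0, 13.7 − 9.5) × 0.5 = 4.2 × 0.5 = 2.10 DD.
Per 24 h: 7.15 DD/day.
Duration = 57 / 7.15 = 7.972 ≈ 8.0 days.

8.0 days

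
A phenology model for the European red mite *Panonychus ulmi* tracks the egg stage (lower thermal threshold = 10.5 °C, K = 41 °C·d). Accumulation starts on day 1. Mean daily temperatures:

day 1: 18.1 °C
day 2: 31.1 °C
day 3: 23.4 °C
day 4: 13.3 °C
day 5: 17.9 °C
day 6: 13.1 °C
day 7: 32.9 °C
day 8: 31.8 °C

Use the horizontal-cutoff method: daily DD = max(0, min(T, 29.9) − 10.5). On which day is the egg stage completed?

Daily DD above 10.5 °C (capped at 19.4): 7.6, 19.4, 12.9, 2.8, 7.4, 2.6, 19.4, 19.4.
Cumulative: 7.6, 27.0, 39.9, 42.7, 50.1, 52.7, 72.1, 91.5.
The total first reaches 41 DD on day 4.

day 4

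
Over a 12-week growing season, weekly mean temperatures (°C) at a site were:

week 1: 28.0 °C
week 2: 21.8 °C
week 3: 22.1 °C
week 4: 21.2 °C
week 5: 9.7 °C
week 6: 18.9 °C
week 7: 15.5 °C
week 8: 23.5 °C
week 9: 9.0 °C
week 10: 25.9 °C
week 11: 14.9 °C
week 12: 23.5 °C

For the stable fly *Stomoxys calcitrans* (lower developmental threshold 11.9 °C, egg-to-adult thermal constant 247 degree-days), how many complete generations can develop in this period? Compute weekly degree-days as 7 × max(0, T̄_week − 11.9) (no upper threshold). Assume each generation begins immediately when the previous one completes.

2 generations

Weekly DD (7 × max(0, T̄ − 11.9)): 112.7, 69.3, 71.4, 65.1, 0.0, 49.0, 25.2, 81.2, 0.0, 98.0, 21.0, 81.2.
Season total = 674.1 DD.
Complete generations = ⌊674.1 / 247⌋ = 2.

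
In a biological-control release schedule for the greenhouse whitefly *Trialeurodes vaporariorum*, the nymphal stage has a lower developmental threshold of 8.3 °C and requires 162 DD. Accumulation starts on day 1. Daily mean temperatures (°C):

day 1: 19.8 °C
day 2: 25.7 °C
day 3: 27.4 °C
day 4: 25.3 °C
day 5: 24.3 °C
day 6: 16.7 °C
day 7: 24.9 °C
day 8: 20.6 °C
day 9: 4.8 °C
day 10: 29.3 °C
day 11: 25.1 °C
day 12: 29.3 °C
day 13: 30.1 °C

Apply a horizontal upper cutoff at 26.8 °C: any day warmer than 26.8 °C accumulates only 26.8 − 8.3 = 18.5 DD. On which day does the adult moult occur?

Daily DD above 8.3 °C (capped at 18.5): 11.5, 17.4, 18.5, 17.0, 16.0, 8.4, 16.6, 12.3, 0.0, 18.5, 16.8, 18.5, 18.5.
Cumulative: 11.5, 28.9, 47.4, 64.4, 80.4, 88.8, 105.4, 117.7, 117.7, 136.2, 153.0, 171.5, 190.0.
The total first reaches 162 DD on day 12.

day 12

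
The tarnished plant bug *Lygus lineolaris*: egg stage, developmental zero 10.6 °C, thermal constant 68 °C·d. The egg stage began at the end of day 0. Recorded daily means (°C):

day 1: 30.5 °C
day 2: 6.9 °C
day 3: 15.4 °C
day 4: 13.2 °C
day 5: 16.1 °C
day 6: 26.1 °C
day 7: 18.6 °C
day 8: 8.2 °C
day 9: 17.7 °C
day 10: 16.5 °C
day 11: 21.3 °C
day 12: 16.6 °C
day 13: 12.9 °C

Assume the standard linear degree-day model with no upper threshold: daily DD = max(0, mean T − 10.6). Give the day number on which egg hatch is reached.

Daily DD above 10.6 °C: 19.9, 0.0, 4.8, 2.6, 5.5, 15.5, 8.0, 0.0, 7.1, 5.9, 10.7, 6.0, 2.3.
Cumulative: 19.9, 19.9, 24.7, 27.3, 32.8, 48.3, 56.3, 56.3, 63.4, 69.3, 80.0, 86.0, 88.3.
The total first reaches 68 DD on day 10.

day 10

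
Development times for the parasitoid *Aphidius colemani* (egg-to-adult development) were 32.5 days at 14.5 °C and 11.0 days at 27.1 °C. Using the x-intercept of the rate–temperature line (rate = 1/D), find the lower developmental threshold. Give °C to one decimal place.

Equal thermal constants: D₁(T₁ − T_b) = D₂(T₂ − T_b).
32.5·(14.5 − T_b) = 11.0·(27.1 − T_b)
T_b = (32.5·14.5 − 11.0·27.1) / (32.5 − 11.0) = 173.15 / 21.5 = 8.053 °C ≈ 8.1 °C.

8.1 °C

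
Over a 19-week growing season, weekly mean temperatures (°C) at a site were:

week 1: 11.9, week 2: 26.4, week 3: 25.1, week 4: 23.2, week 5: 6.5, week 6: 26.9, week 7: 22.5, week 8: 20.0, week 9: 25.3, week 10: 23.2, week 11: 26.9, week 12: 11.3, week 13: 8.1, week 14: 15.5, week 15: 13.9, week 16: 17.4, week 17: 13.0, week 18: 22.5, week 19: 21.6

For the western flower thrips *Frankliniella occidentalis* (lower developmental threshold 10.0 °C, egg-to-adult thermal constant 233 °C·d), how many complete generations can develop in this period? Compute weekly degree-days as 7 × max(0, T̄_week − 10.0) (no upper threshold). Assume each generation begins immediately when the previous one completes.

Weekly DD (7 × max(0, T̄ − 10.0)): 13.3, 114.8, 105.7, 92.4, 0.0, 118.3, 87.5, 70.0, 107.1, 92.4, 118.3, 9.1, 0.0, 38.5, 27.3, 51.8, 21.0, 87.5, 81.2.
Season total = 1236.2 DD.
Complete generations = ⌊1236.2 / 233⌋ = 5.

5 generations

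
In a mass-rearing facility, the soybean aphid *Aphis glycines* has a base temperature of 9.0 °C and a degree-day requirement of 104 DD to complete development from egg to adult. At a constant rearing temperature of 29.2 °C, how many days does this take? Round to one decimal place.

5.1 days

Daily accumulation = 29.2 − 9.0 = 20.2 DD/day.
Duration = 104 / 20.2 = 5.149 ≈ 5.1 days.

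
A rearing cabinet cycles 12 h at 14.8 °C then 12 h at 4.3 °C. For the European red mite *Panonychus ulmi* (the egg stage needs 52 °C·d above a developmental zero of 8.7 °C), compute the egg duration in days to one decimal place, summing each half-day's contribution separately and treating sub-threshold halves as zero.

Day half: max(0, 14.8 − 8.7) × 0.5 = 6.1 × 0.5 = 3.05 DD.
Night half: max(0, 4.3 − 8.7) × 0.5 = 0.0 × 0.5 = 0.00 DD.
Per 24 h: 3.05 DD/day.
Duration = 52 / 3.05 = 17.049 ≈ 17.0 days.

17.0 days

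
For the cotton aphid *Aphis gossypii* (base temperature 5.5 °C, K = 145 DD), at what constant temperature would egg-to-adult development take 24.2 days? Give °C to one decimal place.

11.5 °C

Required daily accumulation = 145 / 24.2 = 5.992 DD/day.
T = T_base + 5.992 = 5.5 + 5.992 = 11.492 ≈ 11.5 °C.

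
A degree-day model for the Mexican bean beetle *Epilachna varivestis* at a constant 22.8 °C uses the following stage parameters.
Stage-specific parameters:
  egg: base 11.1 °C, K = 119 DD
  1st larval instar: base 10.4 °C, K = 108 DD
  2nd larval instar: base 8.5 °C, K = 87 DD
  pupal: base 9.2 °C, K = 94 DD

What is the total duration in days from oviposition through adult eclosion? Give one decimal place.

egg: 119 / (22.8 − 11.1) = 119 / 11.7 = 10.171 d.
1st larval instar: 108 / (22.8 − 10.4) = 108 / 12.4 = 8.710 d.
2nd larval instar: 87 / (22.8 − 8.5) = 87 / 14.3 = 6.084 d.
pupal: 94 / (22.8 − 9.2) = 94 / 13.6 = 6.912 d.
Sum = 31.876 ≈ 31.9 days.

31.9 days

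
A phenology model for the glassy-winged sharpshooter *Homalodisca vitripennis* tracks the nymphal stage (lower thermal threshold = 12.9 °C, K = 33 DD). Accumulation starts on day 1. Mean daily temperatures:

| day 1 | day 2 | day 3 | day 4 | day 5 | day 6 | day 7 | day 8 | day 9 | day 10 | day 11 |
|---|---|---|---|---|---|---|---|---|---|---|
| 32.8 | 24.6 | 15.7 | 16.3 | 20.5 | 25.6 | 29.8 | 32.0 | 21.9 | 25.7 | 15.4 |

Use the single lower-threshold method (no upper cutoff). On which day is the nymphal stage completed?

Daily DD above 12.9 °C: 19.9, 11.7, 2.8, 3.4, 7.6, 12.7, 16.9, 19.1, 9.0, 12.8, 2.5.
Cumulative: 19.9, 31.6, 34.4, 37.8, 45.4, 58.1, 75.0, 94.1, 103.1, 115.9, 118.4.
The total first reaches 33 DD on day 3.

day 3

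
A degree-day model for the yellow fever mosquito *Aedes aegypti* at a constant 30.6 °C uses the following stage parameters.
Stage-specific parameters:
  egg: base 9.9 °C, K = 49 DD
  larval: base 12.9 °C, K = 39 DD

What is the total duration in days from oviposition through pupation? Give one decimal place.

4.6 days

egg: 49 / (30.6 − 9.9) = 49 / 20.7 = 2.367 d.
larval: 39 / (30.6 − 12.9) = 39 / 17.7 = 2.203 d.
Sum = 4.571 ≈ 4.6 days.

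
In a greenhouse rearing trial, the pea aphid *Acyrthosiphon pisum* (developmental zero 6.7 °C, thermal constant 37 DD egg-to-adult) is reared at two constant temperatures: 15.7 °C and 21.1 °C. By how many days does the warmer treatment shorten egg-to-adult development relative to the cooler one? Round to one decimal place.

At 15.7 °C: 37 / (15.7 − 6.7) = 37 / 9.0 = 4.111 d.
At 21.1 °C: 37 / (21.1 − 6.7) = 37 / 14.4 = 2.569 d.
Difference = |4.111 − 2.569| = 1.542 ≈ 1.5 days.

1.5 days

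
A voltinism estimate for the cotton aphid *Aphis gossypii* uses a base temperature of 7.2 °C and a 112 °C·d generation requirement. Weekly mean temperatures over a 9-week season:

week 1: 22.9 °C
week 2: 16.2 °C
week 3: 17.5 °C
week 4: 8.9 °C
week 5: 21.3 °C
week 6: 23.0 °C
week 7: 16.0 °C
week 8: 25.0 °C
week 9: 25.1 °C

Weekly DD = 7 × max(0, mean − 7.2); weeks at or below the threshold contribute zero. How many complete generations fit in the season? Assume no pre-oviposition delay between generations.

Weekly DD (7 × max(0, T̄ − 7.2)): 109.9, 63.0, 72.1, 11.9, 98.7, 110.6, 61.6, 124.6, 125.3.
Season total = 777.7 DD.
Complete generations = ⌊777.7 / 112⌋ = 6.

6 generations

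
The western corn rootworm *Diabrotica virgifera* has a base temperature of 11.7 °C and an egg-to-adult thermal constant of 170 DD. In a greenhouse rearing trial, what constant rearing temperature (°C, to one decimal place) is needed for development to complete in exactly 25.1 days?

18.5 °C

Required daily accumulation = 170 / 25.1 = 6.773 DD/day.
T = T_base + 6.773 = 11.7 + 6.773 = 18.473 ≈ 18.5 °C.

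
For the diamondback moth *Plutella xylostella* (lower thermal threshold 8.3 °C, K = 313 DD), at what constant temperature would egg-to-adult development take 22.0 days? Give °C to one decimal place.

Required daily accumulation = 313 / 22.0 = 14.227 DD/day.
T = T_base + 14.227 = 8.3 + 14.227 = 22.527 ≈ 22.5 °C.

22.5 °C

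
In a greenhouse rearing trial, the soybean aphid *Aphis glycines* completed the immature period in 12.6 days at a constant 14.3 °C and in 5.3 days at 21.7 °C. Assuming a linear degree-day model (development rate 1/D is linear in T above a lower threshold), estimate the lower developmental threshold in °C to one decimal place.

Equal thermal constants: D₁(T₁ − T_b) = D₂(T₂ − T_b).
12.6·(14.3 − T_b) = 5.3·(21.7 − T_b)
T_b = (12.6·14.3 − 5.3·21.7) / (12.6 − 5.3) = 65.17 / 7.3 = 8.927 °C ≈ 8.9 °C.

8.9 °C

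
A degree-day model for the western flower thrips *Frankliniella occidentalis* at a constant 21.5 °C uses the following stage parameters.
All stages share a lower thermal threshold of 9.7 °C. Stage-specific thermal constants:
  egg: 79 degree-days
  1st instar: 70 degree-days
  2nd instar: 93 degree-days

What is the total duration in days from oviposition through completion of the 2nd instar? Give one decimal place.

20.5 days

Daily accumulation at 21.5 °C = 21.5 − 9.7 = 11.8 DD/day.
Total K = 79 + 70 + 93 = 242 DD.
Total duration = 242 / 11.8 = 20.508 ≈ 20.5 days.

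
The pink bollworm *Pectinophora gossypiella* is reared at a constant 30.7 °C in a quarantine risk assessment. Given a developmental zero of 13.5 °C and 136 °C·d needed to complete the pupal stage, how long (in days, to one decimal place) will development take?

7.9 days

Daily accumulation = 30.7 − 13.5 = 17.2 DD/day.
Duration = 136 / 17.2 = 7.907 ≈ 7.9 days.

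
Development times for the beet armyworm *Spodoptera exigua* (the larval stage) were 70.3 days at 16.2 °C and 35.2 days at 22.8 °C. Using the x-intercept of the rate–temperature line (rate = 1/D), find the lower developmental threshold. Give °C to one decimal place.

Under the model K = D·(T − T_b), so D₁·(T₁ − T_b) = D₂·(T₂ − T_b).
70.3·(16.2 − T_b) = 35.2·(22.8 − T_b)
T_b = (70.3·16.2 − 35.2·22.8) / (70.3 − 35.2) = 336.30 / 35.1 = 9.581 °C ≈ 9.6 °C.

9.6 °C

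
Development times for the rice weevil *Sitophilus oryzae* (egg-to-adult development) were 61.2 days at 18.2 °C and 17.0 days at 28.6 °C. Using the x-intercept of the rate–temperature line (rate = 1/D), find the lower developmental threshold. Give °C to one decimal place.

14.2 °C

Equal thermal constants: D₁(T₁ − T_b) = D₂(T₂ − T_b).
61.2·(18.2 − T_b) = 17.0·(28.6 − T_b)
T_b = (61.2·18.2 − 17.0·28.6) / (61.2 − 17.0) = 627.64 / 44.2 = 14.200 °C ≈ 14.2 °C.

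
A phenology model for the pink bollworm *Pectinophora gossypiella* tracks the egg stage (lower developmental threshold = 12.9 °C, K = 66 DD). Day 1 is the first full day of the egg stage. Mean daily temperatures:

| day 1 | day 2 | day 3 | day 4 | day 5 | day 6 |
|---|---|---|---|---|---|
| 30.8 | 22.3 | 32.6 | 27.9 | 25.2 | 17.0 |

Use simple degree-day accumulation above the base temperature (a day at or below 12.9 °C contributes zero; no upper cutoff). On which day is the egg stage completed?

Daily DD above 12.9 °C: 17.9, 9.4, 19.7, 15.0, 12.3, 4.1.
Cumulative: 17.9, 27.3, 47.0, 62.0, 74.3, 78.4.
The total first reaches 66 DD on day 5.

day 5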